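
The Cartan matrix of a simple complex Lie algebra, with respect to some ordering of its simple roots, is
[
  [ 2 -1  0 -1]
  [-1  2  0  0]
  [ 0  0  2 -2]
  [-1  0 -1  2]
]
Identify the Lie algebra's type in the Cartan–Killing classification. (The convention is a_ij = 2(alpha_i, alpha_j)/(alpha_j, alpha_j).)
C4

The matrix has rank 4 with 2's on the diagonal. Reading the off-diagonal entries as Dynkin edges (a single edge where a_ij = a_ji = -1; a double or triple edge where a_ij * a_ji = 2 or 3), the diagram is a chain of 4 nodes with a double edge at one end; the terminal node there is the unique long simple root (C_4). One simple-root ordering that puts it in standard form is (alpha_2, alpha_1, alpha_4, alpha_3). So the algebra is type C_4, i.e. sp(8).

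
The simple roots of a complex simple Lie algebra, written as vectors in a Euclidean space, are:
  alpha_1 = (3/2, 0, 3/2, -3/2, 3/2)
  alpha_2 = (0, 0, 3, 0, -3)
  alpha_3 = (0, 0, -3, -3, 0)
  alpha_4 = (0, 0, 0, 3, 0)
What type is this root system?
F_4

Compute the Cartan integers a_ij = 2(alpha_i, alpha_j)/(alpha_j, alpha_j); the resulting 4x4 Cartan matrix is
[[2, 0, 0, -1], [0, 2, -1, 0], [0, -1, 2, -2], [-1, 0, -1, 2]].
The roots have two lengths (squared-length ratio 2:1); the short ones are alpha_{1,4}. The associated Dynkin diagram is a chain of 4 nodes with a double edge between the middle two (F_4), so the type is F_4.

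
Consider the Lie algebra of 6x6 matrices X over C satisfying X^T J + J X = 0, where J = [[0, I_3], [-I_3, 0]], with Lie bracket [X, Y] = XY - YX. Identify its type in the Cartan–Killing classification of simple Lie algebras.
C_3 (sp(6))

This is sp(6), which has dimension 6(6+1)/2 = 21 and rank 6/2 = 3. In the classification of classical Lie algebras, the symplectic algebra sp(2n) has type C_n; here n = 3, so the Dynkin diagram is a chain of 3 nodes with a double edge at one end; the terminal node there is the unique long simple root (C_3). Hence the type is C_3.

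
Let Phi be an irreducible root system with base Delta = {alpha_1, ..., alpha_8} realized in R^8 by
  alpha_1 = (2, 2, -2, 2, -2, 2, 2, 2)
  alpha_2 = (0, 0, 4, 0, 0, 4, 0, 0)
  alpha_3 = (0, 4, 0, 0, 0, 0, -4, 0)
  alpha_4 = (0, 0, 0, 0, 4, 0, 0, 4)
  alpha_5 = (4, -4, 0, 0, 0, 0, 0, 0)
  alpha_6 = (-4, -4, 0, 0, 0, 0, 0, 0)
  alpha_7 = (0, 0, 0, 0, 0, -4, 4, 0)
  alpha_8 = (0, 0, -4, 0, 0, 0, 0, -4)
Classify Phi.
type E_8

Compute the Cartan integers a_ij = 2(alpha_i, alpha_j)/(alpha_j, alpha_j); the resulting 8x8 Cartan matrix is
[[2, 0, 0, 0, 0, -1, 0, 0], [0, 2, 0, 0, 0, 0, -1, -1], [0, 0, 2, 0, -1, -1, -1, 0], [0, 0, 0, 2, 0, 0, 0, -1], [0, 0, -1, 0, 2, 0, 0, 0], [-1, 0, -1, 0, 0, 2, 0, 0], [0, -1, -1, 0, 0, 0, 2, 0], [0, -1, 0, -1, 0, 0, 0, 2]].
All simple roots have the same length, so the diagram is simply laced. The associated Dynkin diagram is a chain of 7 nodes with one extra node attached to the third node from one end (E_8), so the type is E_8.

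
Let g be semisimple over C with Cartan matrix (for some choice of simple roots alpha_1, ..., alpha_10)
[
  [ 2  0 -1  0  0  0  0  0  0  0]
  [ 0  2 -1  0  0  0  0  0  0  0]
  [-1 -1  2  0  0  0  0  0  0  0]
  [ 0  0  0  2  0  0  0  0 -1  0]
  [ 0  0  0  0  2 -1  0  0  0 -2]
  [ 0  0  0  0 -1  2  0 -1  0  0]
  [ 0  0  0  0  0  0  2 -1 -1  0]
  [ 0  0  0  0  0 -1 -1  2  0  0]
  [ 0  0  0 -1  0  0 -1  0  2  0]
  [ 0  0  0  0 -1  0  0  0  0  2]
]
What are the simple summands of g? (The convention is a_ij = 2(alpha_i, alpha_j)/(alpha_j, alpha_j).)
type A_3 + type B_7

The diagram associated to this matrix has two connected components: the simple roots {alpha_1, alpha_2, alpha_3} form a chain of 3 nodes with single edges (A_3), and {alpha_4, alpha_5, alpha_6, alpha_7, alpha_8, alpha_9, alpha_10} form a chain of 7 nodes with a double edge at one end; the terminal node there is the unique short simple root (B_7). A semisimple Lie algebra decomposes uniquely as the direct sum of simple ideals, one per connected component of its Dynkin diagram, so g ≅ A_3 ⊕ B_7 (dimension 15 + 105 = 120).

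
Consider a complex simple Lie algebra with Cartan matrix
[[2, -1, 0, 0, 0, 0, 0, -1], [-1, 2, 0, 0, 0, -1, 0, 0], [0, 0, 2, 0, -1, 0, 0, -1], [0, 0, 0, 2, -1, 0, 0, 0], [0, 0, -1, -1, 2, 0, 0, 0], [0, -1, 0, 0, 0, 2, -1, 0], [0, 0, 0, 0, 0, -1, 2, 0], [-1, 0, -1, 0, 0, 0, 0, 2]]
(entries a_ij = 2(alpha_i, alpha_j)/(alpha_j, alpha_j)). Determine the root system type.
type A_8

The matrix has rank 8 with 2's on the diagonal. Reading the off-diagonal entries as Dynkin edges (a single edge where a_ij = a_ji = -1; a double or triple edge where a_ij * a_ji = 2 or 3), the diagram is a chain of 8 nodes with single edges (A_8). One simple-root ordering that puts it in standard form is (alpha_4, alpha_5, alpha_3, alpha_8, alpha_1, alpha_2, alpha_6, alpha_7). So the algebra is type A_8, i.e. sl(9).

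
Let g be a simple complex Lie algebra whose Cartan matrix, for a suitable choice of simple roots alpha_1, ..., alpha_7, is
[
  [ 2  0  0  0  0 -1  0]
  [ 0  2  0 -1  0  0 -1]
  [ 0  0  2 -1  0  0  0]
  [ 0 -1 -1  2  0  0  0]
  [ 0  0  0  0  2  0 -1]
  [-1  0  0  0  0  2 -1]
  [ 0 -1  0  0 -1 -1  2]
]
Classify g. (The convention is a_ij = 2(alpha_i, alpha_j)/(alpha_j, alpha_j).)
The matrix has rank 7 with 2's on the diagonal. Reading the off-diagonal entries as Dynkin edges (a single edge where a_ij = a_ji = -1; a double or triple edge where a_ij * a_ji = 2 or 3), the diagram is a chain of 6 nodes with one extra node attached to the third node from one end (E_7). One simple-root ordering that puts it in standard form is (alpha_1, alpha_5, alpha_6, alpha_7, alpha_2, alpha_4, alpha_3). So the algebra is type E_7.

E_7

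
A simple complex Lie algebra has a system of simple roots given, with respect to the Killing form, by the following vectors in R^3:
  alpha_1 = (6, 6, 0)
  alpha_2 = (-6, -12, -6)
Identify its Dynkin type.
G2

Compute the Cartan integers a_ij = 2(alpha_i, alpha_j)/(alpha_j, alpha_j); the resulting 2x2 Cartan matrix is
[[2, -1], [-3, 2]].
The roots have two lengths (squared-length ratio 3:1); the short ones are alpha_{1}. The associated Dynkin diagram is two nodes joined by a triple edge (G_2), so the type is G_2.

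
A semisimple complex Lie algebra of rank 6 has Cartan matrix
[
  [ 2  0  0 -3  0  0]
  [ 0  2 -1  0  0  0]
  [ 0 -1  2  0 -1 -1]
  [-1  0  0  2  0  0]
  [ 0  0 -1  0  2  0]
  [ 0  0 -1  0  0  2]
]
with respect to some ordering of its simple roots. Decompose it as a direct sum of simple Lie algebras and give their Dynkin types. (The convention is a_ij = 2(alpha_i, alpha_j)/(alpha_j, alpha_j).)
D_4 + G_2

The diagram associated to this matrix has two connected components: the simple roots {alpha_2, alpha_3, alpha_5, alpha_6} form a chain of 2 nodes with a fork of two nodes at one end (D_4), and {alpha_1, alpha_4} form two nodes joined by a triple edge (G_2). A semisimple Lie algebra decomposes uniquely as the direct sum of simple ideals, one per connected component of its Dynkin diagram, so g ≅ D_4 ⊕ G_2 (dimension 28 + 14 = 42).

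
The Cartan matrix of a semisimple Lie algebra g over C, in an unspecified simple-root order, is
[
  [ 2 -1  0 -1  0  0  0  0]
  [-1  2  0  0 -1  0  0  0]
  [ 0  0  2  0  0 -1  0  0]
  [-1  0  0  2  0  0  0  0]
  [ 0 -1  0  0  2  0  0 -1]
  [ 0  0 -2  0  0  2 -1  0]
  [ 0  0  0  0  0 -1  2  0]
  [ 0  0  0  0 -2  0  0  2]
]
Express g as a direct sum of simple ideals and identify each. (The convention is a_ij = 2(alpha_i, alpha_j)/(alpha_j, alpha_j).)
The diagram associated to this matrix has two connected components: the simple roots {alpha_3, alpha_6, alpha_7} form a chain of 3 nodes with a double edge at one end; the terminal node there is the unique short simple root (B_3), and {alpha_1, alpha_2, alpha_4, alpha_5, alpha_8} form a chain of 5 nodes with a double edge at one end; the terminal node there is the unique long simple root (C_5). A semisimple Lie algebra decomposes uniquely as the direct sum of simple ideals, one per connected component of its Dynkin diagram, so g ≅ B_3 ⊕ C_5 (dimension 21 + 55 = 76).

B_3 ⊕ C_5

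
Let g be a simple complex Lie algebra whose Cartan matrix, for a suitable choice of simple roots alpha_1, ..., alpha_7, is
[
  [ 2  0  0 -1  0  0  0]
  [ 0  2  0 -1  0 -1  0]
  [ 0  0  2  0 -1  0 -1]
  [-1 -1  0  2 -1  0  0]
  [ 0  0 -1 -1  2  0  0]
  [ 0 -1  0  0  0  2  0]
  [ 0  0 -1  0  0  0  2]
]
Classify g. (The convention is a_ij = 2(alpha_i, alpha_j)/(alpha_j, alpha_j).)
E_7

The matrix has rank 7 with 2's on the diagonal. Reading the off-diagonal entries as Dynkin edges (a single edge where a_ij = a_ji = -1; a double or triple edge where a_ij * a_ji = 2 or 3), the diagram is a chain of 6 nodes with one extra node attached to the third node from one end (E_7). One simple-root ordering that puts it in standard form is (alpha_6, alpha_1, alpha_2, alpha_4, alpha_5, alpha_3, alpha_7). So the algebra is type E_7.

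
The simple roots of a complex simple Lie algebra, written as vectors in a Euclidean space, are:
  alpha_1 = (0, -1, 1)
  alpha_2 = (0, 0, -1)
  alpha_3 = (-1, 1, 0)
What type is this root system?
B_3 (so(7))

Compute the Cartan integers a_ij = 2(alpha_i, alpha_j)/(alpha_j, alpha_j); the resulting 3x3 Cartan matrix is
[[2, -2, -1], [-1, 2, 0], [-1, 0, 2]].
The roots have two lengths (squared-length ratio 2:1); the short ones are alpha_{2}. The associated Dynkin diagram is a chain of 3 nodes with a double edge at one end; the terminal node there is the unique short simple root (B_3), so the type is B_3 (the algebra so(7)).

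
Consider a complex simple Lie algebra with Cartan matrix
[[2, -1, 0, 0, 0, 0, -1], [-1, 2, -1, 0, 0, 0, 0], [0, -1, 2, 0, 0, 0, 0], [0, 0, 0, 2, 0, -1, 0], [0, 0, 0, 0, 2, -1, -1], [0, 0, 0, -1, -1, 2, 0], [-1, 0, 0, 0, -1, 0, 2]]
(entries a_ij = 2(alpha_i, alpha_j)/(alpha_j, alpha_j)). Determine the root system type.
A_7

The matrix has rank 7 with 2's on the diagonal. Reading the off-diagonal entries as Dynkin edges (a single edge where a_ij = a_ji = -1; a double or triple edge where a_ij * a_ji = 2 or 3), the diagram is a chain of 7 nodes with single edges (A_7). One simple-root ordering that puts it in standard form is (alpha_4, alpha_6, alpha_5, alpha_7, alpha_1, alpha_2, alpha_3). So the algebra is type A_7, i.e. sl(8).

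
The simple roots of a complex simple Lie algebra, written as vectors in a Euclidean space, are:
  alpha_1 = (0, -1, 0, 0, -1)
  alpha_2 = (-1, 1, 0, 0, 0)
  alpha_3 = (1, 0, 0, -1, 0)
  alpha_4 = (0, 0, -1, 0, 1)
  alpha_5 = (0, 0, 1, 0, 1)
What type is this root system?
Compute the Cartan integers a_ij = 2(alpha_i, alpha_j)/(alpha_j, alpha_j); the resulting 5x5 Cartan matrix is
[[2, -1, 0, -1, -1], [-1, 2, -1, 0, 0], [0, -1, 2, 0, 0], [-1, 0, 0, 2, 0], [-1, 0, 0, 0, 2]].
All simple roots have the same length, so the diagram is simply laced. The associated Dynkin diagram is a chain of 3 nodes with a fork of two nodes at one end (D_5), so the type is D_5 (the algebra so(10)).

D5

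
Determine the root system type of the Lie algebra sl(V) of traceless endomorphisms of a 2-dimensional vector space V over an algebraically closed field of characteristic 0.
type A_1

This is sl(2), which has dimension 2^2 - 1 = 3 and rank 2 - 1 = 1 (a Cartan subalgebra is the diagonal traceless matrices). In the classification of classical Lie algebras, the special linear algebra sl(n+1) has type A_n; here n = 1, so the Dynkin diagram is a chain of 1 nodes with single edges (A_1). Hence the type is A_1.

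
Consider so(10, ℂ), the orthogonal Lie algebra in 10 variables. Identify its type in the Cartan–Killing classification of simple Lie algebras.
This is so(10) with 10 even, which has dimension 10(10-1)/2 = 45 and rank 10/2 = 5. In the classification of classical Lie algebras, the orthogonal algebra so(2n) in an even number of variables has type D_n; here n = 5, so the Dynkin diagram is a chain of 3 nodes with a fork of two nodes at one end (D_5). Hence the type is D_5.

D5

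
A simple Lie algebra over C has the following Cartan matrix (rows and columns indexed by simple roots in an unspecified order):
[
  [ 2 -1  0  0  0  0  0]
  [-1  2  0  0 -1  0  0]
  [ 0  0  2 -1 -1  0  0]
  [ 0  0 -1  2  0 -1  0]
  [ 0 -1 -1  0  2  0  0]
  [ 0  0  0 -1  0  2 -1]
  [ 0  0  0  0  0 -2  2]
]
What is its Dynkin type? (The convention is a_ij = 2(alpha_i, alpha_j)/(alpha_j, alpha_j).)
C_7

The matrix has rank 7 with 2's on the diagonal. Reading the off-diagonal entries as Dynkin edges (a single edge where a_ij = a_ji = -1; a double or triple edge where a_ij * a_ji = 2 or 3), the diagram is a chain of 7 nodes with a double edge at one end; the terminal node there is the unique long simple root (C_7). One simple-root ordering that puts it in standard form is (alpha_1, alpha_2, alpha_5, alpha_3, alpha_4, alpha_6, alpha_7). So the algebra is type C_7, i.e. sp(14).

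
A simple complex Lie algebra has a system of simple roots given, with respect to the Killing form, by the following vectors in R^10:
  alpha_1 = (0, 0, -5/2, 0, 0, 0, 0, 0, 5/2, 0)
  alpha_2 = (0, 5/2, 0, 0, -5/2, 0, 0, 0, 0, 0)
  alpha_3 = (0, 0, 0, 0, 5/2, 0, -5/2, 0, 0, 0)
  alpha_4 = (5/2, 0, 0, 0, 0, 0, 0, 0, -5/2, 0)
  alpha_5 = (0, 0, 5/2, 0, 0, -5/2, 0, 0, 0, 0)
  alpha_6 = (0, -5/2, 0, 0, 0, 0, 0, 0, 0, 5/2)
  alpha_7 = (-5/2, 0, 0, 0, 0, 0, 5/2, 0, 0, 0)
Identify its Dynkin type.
A7

Compute the Cartan integers a_ij = 2(alpha_i, alpha_j)/(alpha_j, alpha_j); the resulting 7x7 Cartan matrix is
[[2, 0, 0, -1, -1, 0, 0], [0, 2, -1, 0, 0, -1, 0], [0, -1, 2, 0, 0, 0, -1], [-1, 0, 0, 2, 0, 0, -1], [-1, 0, 0, 0, 2, 0, 0], [0, -1, 0, 0, 0, 2, 0], [0, 0, -1, -1, 0, 0, 2]].
All simple roots have the same length, so the diagram is simply laced. The associated Dynkin diagram is a chain of 7 nodes with single edges (A_7), so the type is A_7 (the algebra sl(8)).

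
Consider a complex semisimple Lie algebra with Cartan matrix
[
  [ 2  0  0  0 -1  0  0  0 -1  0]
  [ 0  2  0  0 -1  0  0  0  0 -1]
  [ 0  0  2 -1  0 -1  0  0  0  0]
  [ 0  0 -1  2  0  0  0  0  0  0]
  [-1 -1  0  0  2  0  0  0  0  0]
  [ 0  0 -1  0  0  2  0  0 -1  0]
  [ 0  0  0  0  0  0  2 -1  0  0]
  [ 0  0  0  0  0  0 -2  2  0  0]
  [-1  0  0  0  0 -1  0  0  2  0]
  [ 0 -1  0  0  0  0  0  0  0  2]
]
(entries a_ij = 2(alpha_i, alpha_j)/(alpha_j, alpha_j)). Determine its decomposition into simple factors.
A8 ⊕ B2

The diagram associated to this matrix has two connected components: the simple roots {alpha_1, alpha_2, alpha_3, alpha_4, alpha_5, alpha_6, alpha_9, alpha_10} form a chain of 8 nodes with single edges (A_8), and {alpha_7, alpha_8} form a chain of 2 nodes with a double edge at one end; the terminal node there is the unique short simple root (B_2). A semisimple Lie algebra decomposes uniquely as the direct sum of simple ideals, one per connected component of its Dynkin diagram, so g ≅ A_8 ⊕ B_2 (dimension 80 + 10 = 90).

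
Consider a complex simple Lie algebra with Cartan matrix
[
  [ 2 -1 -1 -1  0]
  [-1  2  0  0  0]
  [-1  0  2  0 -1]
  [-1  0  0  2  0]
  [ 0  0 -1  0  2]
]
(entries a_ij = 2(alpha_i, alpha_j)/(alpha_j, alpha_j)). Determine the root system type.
The matrix has rank 5 with 2's on the diagonal. Reading the off-diagonal entries as Dynkin edges (a single edge where a_ij = a_ji = -1; a double or triple edge where a_ij * a_ji = 2 or 3), the diagram is a chain of 3 nodes with a fork of two nodes at one end (D_5). One simple-root ordering that puts it in standard form is (alpha_5, alpha_3, alpha_1, alpha_2, alpha_4). So the algebra is type D_5, i.e. so(10).

D5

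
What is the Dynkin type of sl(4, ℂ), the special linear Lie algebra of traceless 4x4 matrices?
A_3

This is sl(4), which has dimension 4^2 - 1 = 15 and rank 4 - 1 = 3 (a Cartan subalgebra is the diagonal traceless matrices). In the classification of classical Lie algebras, the special linear algebra sl(n+1) has type A_n; here n = 3, so the Dynkin diagram is a chain of 3 nodes with single edges (A_3). Hence the type is A_3.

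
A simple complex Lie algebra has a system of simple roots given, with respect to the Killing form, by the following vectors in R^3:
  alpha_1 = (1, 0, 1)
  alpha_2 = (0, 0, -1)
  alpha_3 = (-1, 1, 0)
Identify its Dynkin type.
Compute the Cartan integers a_ij = 2(alpha_i, alpha_j)/(alpha_j, alpha_j); the resulting 3x3 Cartan matrix is
[[2, -2, -1], [-1, 2, 0], [-1, 0, 2]].
The roots have two lengths (squared-length ratio 2:1); the short ones are alpha_{2}. The associated Dynkin diagram is a chain of 3 nodes with a double edge at one end; the terminal node there is the unique short simple root (B_3), so the type is B_3 (the algebra so(7)).

B_3 (so(7))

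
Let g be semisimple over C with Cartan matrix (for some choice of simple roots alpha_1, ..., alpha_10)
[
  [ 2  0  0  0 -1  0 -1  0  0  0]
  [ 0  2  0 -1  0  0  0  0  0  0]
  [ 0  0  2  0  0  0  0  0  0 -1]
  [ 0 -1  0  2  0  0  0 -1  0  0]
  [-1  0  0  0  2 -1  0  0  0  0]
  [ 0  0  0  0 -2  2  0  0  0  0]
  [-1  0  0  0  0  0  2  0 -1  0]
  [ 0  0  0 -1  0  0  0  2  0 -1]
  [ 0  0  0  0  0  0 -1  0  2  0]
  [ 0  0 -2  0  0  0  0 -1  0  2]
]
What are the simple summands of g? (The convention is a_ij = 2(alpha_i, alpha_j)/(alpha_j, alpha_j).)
B_5 (so(11)) ⊕ C_5 (sp(10))

The diagram associated to this matrix has two connected components: the simple roots {alpha_2, alpha_3, alpha_4, alpha_8, alpha_10} form a chain of 5 nodes with a double edge at one end; the terminal node there is the unique short simple root (B_5), and {alpha_1, alpha_5, alpha_6, alpha_7, alpha_9} form a chain of 5 nodes with a double edge at one end; the terminal node there is the unique long simple root (C_5). A semisimple Lie algebra decomposes uniquely as the direct sum of simple ideals, one per connected component of its Dynkin diagram, so g ≅ B_5 ⊕ C_5 (dimension 55 + 55 = 110).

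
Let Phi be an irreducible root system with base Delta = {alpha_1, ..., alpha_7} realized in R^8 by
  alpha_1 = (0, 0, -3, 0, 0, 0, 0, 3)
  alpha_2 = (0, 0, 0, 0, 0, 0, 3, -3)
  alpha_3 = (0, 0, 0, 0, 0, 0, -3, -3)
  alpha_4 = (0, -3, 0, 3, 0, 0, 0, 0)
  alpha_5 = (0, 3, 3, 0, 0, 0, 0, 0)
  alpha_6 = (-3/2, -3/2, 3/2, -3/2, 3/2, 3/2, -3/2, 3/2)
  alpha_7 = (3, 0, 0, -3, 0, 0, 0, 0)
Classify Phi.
E7

Compute the Cartan integers a_ij = 2(alpha_i, alpha_j)/(alpha_j, alpha_j); the resulting 7x7 Cartan matrix is
[[2, -1, -1, 0, -1, 0, 0], [-1, 2, 0, 0, 0, -1, 0], [-1, 0, 2, 0, 0, 0, 0], [0, 0, 0, 2, -1, 0, -1], [-1, 0, 0, -1, 2, 0, 0], [0, -1, 0, 0, 0, 2, 0], [0, 0, 0, -1, 0, 0, 2]].
All simple roots have the same length, so the diagram is simply laced. The associated Dynkin diagram is a chain of 6 nodes with one extra node attached to the third node from one end (E_7), so the type is E_7.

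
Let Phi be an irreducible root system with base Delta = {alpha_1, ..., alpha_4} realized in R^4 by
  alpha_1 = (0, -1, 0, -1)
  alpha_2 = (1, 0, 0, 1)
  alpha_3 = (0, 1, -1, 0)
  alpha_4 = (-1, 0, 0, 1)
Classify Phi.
type D_4

Compute the Cartan integers a_ij = 2(alpha_i, alpha_j)/(alpha_j, alpha_j); the resulting 4x4 Cartan matrix is
[[2, -1, -1, -1], [-1, 2, 0, 0], [-1, 0, 2, 0], [-1, 0, 0, 2]].
All simple roots have the same length, so the diagram is simply laced. The associated Dynkin diagram is a chain of 2 nodes with a fork of two nodes at one end (D_4), so the type is D_4 (the algebra so(8)).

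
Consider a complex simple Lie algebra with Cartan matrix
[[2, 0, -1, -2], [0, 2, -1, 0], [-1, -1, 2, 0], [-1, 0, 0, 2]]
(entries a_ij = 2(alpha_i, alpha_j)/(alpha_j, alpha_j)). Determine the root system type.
B_4 (so(9))

The matrix has rank 4 with 2's on the diagonal. Reading the off-diagonal entries as Dynkin edges (a single edge where a_ij = a_ji = -1; a double or triple edge where a_ij * a_ji = 2 or 3), the diagram is a chain of 4 nodes with a double edge at one end; the terminal node there is the unique short simple root (B_4). One simple-root ordering that puts it in standard form is (alpha_2, alpha_3, alpha_1, alpha_4). So the algebra is type B_4, i.e. so(9).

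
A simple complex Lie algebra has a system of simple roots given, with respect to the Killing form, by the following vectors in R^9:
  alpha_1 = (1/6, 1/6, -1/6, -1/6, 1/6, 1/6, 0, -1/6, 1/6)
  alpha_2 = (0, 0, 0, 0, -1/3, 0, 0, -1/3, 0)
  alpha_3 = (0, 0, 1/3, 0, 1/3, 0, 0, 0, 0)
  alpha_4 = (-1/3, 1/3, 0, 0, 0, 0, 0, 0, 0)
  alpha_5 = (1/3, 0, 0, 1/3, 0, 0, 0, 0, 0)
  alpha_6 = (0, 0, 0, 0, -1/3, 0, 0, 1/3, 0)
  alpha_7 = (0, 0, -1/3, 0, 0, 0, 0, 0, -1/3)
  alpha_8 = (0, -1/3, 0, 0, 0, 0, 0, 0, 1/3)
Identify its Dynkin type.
Compute the Cartan integers a_ij = 2(alpha_i, alpha_j)/(alpha_j, alpha_j); the resulting 8x8 Cartan matrix is
[[2, 0, 0, 0, 0, -1, 0, 0], [0, 2, -1, 0, 0, 0, 0, 0], [0, -1, 2, 0, 0, -1, -1, 0], [0, 0, 0, 2, -1, 0, 0, -1], [0, 0, 0, -1, 2, 0, 0, 0], [-1, 0, -1, 0, 0, 2, 0, 0], [0, 0, -1, 0, 0, 0, 2, -1], [0, 0, 0, -1, 0, 0, -1, 2]].
All simple roots have the same length, so the diagram is simply laced. The associated Dynkin diagram is a chain of 7 nodes with one extra node attached to the third node from one end (E_8), so the type is E_8.

E8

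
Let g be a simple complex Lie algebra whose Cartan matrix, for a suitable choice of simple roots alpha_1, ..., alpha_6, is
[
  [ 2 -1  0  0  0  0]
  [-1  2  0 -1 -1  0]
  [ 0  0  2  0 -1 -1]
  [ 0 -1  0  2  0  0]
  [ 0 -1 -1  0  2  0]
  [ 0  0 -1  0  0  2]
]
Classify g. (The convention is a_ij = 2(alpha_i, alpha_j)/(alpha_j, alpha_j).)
The matrix has rank 6 with 2's on the diagonal. Reading the off-diagonal entries as Dynkin edges (a single edge where a_ij = a_ji = -1; a double or triple edge where a_ij * a_ji = 2 or 3), the diagram is a chain of 4 nodes with a fork of two nodes at one end (D_6). One simple-root ordering that puts it in standard form is (alpha_6, alpha_3, alpha_5, alpha_2, alpha_1, alpha_4). So the algebra is type D_6, i.e. so(12).

D6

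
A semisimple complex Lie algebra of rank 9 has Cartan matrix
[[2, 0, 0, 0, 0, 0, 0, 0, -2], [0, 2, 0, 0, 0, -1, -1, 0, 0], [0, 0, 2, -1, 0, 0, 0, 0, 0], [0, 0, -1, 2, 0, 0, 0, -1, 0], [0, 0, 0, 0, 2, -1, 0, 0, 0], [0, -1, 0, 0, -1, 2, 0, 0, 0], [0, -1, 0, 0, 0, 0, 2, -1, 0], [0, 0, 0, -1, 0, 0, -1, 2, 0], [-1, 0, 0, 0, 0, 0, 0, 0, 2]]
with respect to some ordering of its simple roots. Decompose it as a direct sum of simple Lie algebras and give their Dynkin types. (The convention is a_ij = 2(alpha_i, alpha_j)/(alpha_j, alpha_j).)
A7 + B2

The diagram associated to this matrix has two connected components: the simple roots {alpha_2, alpha_3, alpha_4, alpha_5, alpha_6, alpha_7, alpha_8} form a chain of 7 nodes with single edges (A_7), and {alpha_1, alpha_9} form a chain of 2 nodes with a double edge at one end; the terminal node there is the unique short simple root (B_2). A semisimple Lie algebra decomposes uniquely as the direct sum of simple ideals, one per connected component of its Dynkin diagram, so g ≅ A_7 ⊕ B_2 (dimension 63 + 10 = 73).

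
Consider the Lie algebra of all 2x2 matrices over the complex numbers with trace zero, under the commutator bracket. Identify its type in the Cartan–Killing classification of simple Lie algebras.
A_1

This is sl(2), which has dimension 2^2 - 1 = 3 and rank 2 - 1 = 1 (a Cartan subalgebra is the diagonal traceless matrices). In the classification of classical Lie algebras, the special linear algebra sl(n+1) has type A_n; here n = 1, so the Dynkin diagram is a chain of 1 nodes with single edges (A_1). Hence the type is A_1.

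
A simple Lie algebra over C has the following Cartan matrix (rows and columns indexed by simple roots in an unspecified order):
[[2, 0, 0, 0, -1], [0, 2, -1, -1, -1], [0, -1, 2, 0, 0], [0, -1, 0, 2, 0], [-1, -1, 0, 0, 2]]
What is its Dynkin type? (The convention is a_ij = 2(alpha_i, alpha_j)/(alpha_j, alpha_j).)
D5

The matrix has rank 5 with 2's on the diagonal. Reading the off-diagonal entries as Dynkin edges (a single edge where a_ij = a_ji = -1; a double or triple edge where a_ij * a_ji = 2 or 3), the diagram is a chain of 3 nodes with a fork of two nodes at one end (D_5). One simple-root ordering that puts it in standard form is (alpha_1, alpha_5, alpha_2, alpha_3, alpha_4). So the algebra is type D_5, i.e. so(10).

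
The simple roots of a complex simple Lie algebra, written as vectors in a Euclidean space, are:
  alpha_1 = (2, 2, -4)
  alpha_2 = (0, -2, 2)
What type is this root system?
Compute the Cartan integers a_ij = 2(alpha_i, alpha_j)/(alpha_j, alpha_j); the resulting 2x2 Cartan matrix is
[[2, -3], [-1, 2]].
The roots have two lengths (squared-length ratio 3:1); the short ones are alpha_{2}. The associated Dynkin diagram is two nodes joined by a triple edge (G_2), so the type is G_2.

G2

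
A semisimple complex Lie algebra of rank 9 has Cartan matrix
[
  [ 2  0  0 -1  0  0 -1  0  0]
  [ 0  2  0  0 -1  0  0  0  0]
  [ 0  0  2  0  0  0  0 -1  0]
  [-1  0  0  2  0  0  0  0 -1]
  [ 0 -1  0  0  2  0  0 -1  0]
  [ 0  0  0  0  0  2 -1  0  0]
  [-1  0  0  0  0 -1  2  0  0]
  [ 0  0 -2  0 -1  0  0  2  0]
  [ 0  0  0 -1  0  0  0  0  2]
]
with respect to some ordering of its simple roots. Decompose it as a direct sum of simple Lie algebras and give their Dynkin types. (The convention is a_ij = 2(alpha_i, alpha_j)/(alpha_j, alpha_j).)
A_5 + B_4

The diagram associated to this matrix has two connected components: the simple roots {alpha_1, alpha_4, alpha_6, alpha_7, alpha_9} form a chain of 5 nodes with single edges (A_5), and {alpha_2, alpha_3, alpha_5, alpha_8} form a chain of 4 nodes with a double edge at one end; the terminal node there is the unique short simple root (B_4). A semisimple Lie algebra decomposes uniquely as the direct sum of simple ideals, one per connected component of its Dynkin diagram, so g ≅ A_5 ⊕ B_4 (dimension 35 + 36 = 71).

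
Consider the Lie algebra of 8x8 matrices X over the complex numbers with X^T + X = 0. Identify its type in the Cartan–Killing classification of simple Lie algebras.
This is so(8) with 8 even, which has dimension 8(8-1)/2 = 28 and rank 8/2 = 4. In the classification of classical Lie algebras, the orthogonal algebra so(2n) in an even number of variables has type D_n; here n = 4, so the Dynkin diagram is a chain of 2 nodes with a fork of two nodes at one end (D_4). Hence the type is D_4.

type D_4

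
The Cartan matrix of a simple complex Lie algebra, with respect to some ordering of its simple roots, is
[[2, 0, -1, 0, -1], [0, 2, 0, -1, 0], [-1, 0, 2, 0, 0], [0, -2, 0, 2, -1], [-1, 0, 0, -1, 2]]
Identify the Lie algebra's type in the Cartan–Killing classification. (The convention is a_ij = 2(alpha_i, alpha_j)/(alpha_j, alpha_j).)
B_5

The matrix has rank 5 with 2's on the diagonal. Reading the off-diagonal entries as Dynkin edges (a single edge where a_ij = a_ji = -1; a double or triple edge where a_ij * a_ji = 2 or 3), the diagram is a chain of 5 nodes with a double edge at one end; the terminal node there is the unique short simple root (B_5). One simple-root ordering that puts it in standard form is (alpha_3, alpha_1, alpha_5, alpha_4, alpha_2). So the algebra is type B_5, i.e. so(11).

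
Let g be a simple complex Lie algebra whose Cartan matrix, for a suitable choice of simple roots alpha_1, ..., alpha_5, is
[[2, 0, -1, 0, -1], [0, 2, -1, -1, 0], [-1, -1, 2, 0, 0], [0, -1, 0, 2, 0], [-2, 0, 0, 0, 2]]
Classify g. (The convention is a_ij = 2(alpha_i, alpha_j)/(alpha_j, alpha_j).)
The matrix has rank 5 with 2's on the diagonal. Reading the off-diagonal entries as Dynkin edges (a single edge where a_ij = a_ji = -1; a double or triple edge where a_ij * a_ji = 2 or 3), the diagram is a chain of 5 nodes with a double edge at one end; the terminal node there is the unique long simple root (C_5). One simple-root ordering that puts it in standard form is (alpha_4, alpha_2, alpha_3, alpha_1, alpha_5). So the algebra is type C_5, i.e. sp(10).

C5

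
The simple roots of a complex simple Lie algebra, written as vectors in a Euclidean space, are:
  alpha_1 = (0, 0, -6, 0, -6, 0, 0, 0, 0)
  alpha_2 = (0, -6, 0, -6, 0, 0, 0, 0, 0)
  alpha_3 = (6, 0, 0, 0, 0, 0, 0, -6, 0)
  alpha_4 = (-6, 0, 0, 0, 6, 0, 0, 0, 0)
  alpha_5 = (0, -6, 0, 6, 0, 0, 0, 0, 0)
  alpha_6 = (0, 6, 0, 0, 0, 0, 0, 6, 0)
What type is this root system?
Compute the Cartan integers a_ij = 2(alpha_i, alpha_j)/(alpha_j, alpha_j); the resulting 6x6 Cartan matrix is
[[2, 0, 0, -1, 0, 0], [0, 2, 0, 0, 0, -1], [0, 0, 2, -1, 0, -1], [-1, 0, -1, 2, 0, 0], [0, 0, 0, 0, 2, -1], [0, -1, -1, 0, -1, 2]].
All simple roots have the same length, so the diagram is simply laced. The associated Dynkin diagram is a chain of 4 nodes with a fork of two nodes at one end (D_6), so the type is D_6 (the algebra so(12)).

D_6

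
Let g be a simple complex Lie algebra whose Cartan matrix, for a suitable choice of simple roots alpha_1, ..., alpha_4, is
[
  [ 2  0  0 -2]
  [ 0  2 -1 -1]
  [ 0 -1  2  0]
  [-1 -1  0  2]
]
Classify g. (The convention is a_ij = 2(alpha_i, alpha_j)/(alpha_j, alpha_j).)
C4

The matrix has rank 4 with 2's on the diagonal. Reading the off-diagonal entries as Dynkin edges (a single edge where a_ij = a_ji = -1; a double or triple edge where a_ij * a_ji = 2 or 3), the diagram is a chain of 4 nodes with a double edge at one end; the terminal node there is the unique long simple root (C_4). One simple-root ordering that puts it in standard form is (alpha_3, alpha_2, alpha_4, alpha_1). So the algebra is type C_4, i.e. sp(8).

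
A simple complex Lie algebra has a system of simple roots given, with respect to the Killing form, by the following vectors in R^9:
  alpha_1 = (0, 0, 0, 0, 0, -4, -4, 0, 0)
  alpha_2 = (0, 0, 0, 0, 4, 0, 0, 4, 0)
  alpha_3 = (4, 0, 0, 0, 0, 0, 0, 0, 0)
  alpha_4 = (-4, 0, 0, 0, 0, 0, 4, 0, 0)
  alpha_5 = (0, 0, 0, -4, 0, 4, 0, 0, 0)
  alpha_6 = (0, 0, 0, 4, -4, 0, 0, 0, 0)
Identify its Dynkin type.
Compute the Cartan integers a_ij = 2(alpha_i, alpha_j)/(alpha_j, alpha_j); the resulting 6x6 Cartan matrix is
[[2, 0, 0, -1, -1, 0], [0, 2, 0, 0, 0, -1], [0, 0, 2, -1, 0, 0], [-1, 0, -2, 2, 0, 0], [-1, 0, 0, 0, 2, -1], [0, -1, 0, 0, -1, 2]].
The roots have two lengths (squared-length ratio 2:1); the short ones are alpha_{3}. The associated Dynkin diagram is a chain of 6 nodes with a double edge at one end; the terminal node there is the unique short simple root (B_6), so the type is B_6 (the algebra so(13)).

B_6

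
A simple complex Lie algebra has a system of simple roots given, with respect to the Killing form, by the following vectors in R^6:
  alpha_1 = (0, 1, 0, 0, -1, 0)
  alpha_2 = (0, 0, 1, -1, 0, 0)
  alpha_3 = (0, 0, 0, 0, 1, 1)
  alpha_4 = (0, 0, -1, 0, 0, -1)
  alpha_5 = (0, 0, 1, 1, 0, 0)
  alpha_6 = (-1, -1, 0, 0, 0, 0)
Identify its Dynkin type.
type D_6

Compute the Cartan integers a_ij = 2(alpha_i, alpha_j)/(alpha_j, alpha_j); the resulting 6x6 Cartan matrix is
[[2, 0, -1, 0, 0, -1], [0, 2, 0, -1, 0, 0], [-1, 0, 2, -1, 0, 0], [0, -1, -1, 2, -1, 0], [0, 0, 0, -1, 2, 0], [-1, 0, 0, 0, 0, 2]].
All simple roots have the same length, so the diagram is simply laced. The associated Dynkin diagram is a chain of 4 nodes with a fork of two nodes at one end (D_6), so the type is D_6 (the algebra so(12)).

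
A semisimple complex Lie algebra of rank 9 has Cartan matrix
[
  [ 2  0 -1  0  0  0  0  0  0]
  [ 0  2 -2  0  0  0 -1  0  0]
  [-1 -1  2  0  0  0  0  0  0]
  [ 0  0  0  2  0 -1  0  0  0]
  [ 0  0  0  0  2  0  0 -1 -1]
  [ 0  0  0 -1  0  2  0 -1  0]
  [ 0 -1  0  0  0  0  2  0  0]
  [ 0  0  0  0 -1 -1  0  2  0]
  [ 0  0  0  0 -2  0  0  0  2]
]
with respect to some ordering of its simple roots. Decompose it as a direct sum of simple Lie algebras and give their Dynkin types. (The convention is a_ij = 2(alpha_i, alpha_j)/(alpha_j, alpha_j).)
The diagram associated to this matrix has two connected components: the simple roots {alpha_4, alpha_5, alpha_6, alpha_8, alpha_9} form a chain of 5 nodes with a double edge at one end; the terminal node there is the unique long simple root (C_5), and {alpha_1, alpha_2, alpha_3, alpha_7} form a chain of 4 nodes with a double edge between the middle two (F_4). A semisimple Lie algebra decomposes uniquely as the direct sum of simple ideals, one per connected component of its Dynkin diagram, so g ≅ C_5 ⊕ F_4 (dimension 55 + 52 = 107).

C_5 (sp(10)) ⊕ F_4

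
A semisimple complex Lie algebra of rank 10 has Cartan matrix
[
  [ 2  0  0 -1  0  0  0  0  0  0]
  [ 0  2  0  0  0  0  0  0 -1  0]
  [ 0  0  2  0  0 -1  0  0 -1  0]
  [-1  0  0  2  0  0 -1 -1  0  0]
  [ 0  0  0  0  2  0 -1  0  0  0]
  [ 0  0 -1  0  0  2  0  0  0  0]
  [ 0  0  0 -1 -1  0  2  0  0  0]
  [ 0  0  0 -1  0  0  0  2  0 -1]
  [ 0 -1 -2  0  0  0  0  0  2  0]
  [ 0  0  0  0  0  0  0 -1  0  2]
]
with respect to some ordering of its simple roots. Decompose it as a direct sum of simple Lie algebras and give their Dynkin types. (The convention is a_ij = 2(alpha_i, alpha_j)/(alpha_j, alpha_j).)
E_6 + F_4

The diagram associated to this matrix has two connected components: the simple roots {alpha_1, alpha_4, alpha_5, alpha_7, alpha_8, alpha_10} form a chain of 5 nodes with one extra node attached to the third node from one end (E_6), and {alpha_2, alpha_3, alpha_6, alpha_9} form a chain of 4 nodes with a double edge between the middle two (F_4). A semisimple Lie algebra decomposes uniquely as the direct sum of simple ideals, one per connected component of its Dynkin diagram, so g ≅ E_6 ⊕ F_4 (dimension 78 + 52 = 130).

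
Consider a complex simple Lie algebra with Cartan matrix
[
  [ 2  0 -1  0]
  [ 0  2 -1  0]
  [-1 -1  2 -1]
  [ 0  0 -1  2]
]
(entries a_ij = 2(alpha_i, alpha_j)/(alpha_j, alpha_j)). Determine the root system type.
D_4 (so(8))

The matrix has rank 4 with 2's on the diagonal. Reading the off-diagonal entries as Dynkin edges (a single edge where a_ij = a_ji = -1; a double or triple edge where a_ij * a_ji = 2 or 3), the diagram is a chain of 2 nodes with a fork of two nodes at one end (D_4). One simple-root ordering that puts it in standard form is (alpha_2, alpha_3, alpha_4, alpha_1). So the algebra is type D_4, i.e. so(8).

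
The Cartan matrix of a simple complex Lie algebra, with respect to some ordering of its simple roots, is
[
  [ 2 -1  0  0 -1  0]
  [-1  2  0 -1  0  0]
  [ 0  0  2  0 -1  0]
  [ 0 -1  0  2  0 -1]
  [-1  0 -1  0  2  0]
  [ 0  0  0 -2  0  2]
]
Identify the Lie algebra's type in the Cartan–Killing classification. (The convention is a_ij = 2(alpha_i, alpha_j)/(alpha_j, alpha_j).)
The matrix has rank 6 with 2's on the diagonal. Reading the off-diagonal entries as Dynkin edges (a single edge where a_ij = a_ji = -1; a double or triple edge where a_ij * a_ji = 2 or 3), the diagram is a chain of 6 nodes with a double edge at one end; the terminal node there is the unique long simple root (C_6). One simple-root ordering that puts it in standard form is (alpha_3, alpha_5, alpha_1, alpha_2, alpha_4, alpha_6). So the algebra is type C_6, i.e. sp(12).

C_6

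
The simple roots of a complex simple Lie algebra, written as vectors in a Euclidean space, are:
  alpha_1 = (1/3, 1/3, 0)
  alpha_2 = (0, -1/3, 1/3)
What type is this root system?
Compute the Cartan integers a_ij = 2(alpha_i, alpha_j)/(alpha_j, alpha_j); the resulting 2x2 Cartan matrix is
[[2, -1], [-1, 2]].
All simple roots have the same length, so the diagram is simply laced. The associated Dynkin diagram is a chain of 2 nodes with single edges (A_2), so the type is A_2 (the algebra sl(3)).

A2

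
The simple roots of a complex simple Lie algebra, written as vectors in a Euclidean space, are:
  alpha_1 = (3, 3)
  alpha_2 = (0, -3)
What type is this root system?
Compute the Cartan integers a_ij = 2(alpha_i, alpha_j)/(alpha_j, alpha_j); the resulting 2x2 Cartan matrix is
[[2, -2], [-1, 2]].
The roots have two lengths (squared-length ratio 2:1); the short ones are alpha_{2}. The associated Dynkin diagram is a chain of 2 nodes with a double edge at one end; the terminal node there is the unique short simple root (B_2), so the type is B_2 (the algebra so(5)).

B_2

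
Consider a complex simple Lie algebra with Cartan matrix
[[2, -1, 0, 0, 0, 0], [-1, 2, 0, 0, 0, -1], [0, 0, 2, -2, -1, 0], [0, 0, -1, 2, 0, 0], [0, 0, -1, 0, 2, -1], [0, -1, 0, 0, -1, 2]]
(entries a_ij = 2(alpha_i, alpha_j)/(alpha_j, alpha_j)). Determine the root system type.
The matrix has rank 6 with 2's on the diagonal. Reading the off-diagonal entries as Dynkin edges (a single edge where a_ij = a_ji = -1; a double or triple edge where a_ij * a_ji = 2 or 3), the diagram is a chain of 6 nodes with a double edge at one end; the terminal node there is the unique short simple root (B_6). One simple-root ordering that puts it in standard form is (alpha_1, alpha_2, alpha_6, alpha_5, alpha_3, alpha_4). So the algebra is type B_6, i.e. so(13).

B6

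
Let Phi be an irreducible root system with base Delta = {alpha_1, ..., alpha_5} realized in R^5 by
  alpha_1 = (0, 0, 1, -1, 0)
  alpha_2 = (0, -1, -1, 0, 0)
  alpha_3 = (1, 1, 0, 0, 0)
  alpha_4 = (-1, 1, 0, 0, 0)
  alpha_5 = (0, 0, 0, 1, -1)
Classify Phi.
type D_5

Compute the Cartan integers a_ij = 2(alpha_i, alpha_j)/(alpha_j, alpha_j); the resulting 5x5 Cartan matrix is
[[2, -1, 0, 0, -1], [-1, 2, -1, -1, 0], [0, -1, 2, 0, 0], [0, -1, 0, 2, 0], [-1, 0, 0, 0, 2]].
All simple roots have the same length, so the diagram is simply laced. The associated Dynkin diagram is a chain of 3 nodes with a fork of two nodes at one end (D_5), so the type is D_5 (the algebra so(10)).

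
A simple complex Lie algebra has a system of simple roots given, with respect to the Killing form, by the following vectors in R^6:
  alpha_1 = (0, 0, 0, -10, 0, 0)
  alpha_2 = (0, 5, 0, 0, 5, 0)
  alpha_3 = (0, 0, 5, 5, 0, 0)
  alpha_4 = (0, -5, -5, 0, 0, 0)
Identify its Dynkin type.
Compute the Cartan integers a_ij = 2(alpha_i, alpha_j)/(alpha_j, alpha_j); the resulting 4x4 Cartan matrix is
[[2, 0, -2, 0], [0, 2, 0, -1], [-1, 0, 2, -1], [0, -1, -1, 2]].
The roots have two lengths (squared-length ratio 2:1); the short ones are alpha_{2,3,4}. The associated Dynkin diagram is a chain of 4 nodes with a double edge at one end; the terminal node there is the unique long simple root (C_4), so the type is C_4 (the algebra sp(8)).

type C_4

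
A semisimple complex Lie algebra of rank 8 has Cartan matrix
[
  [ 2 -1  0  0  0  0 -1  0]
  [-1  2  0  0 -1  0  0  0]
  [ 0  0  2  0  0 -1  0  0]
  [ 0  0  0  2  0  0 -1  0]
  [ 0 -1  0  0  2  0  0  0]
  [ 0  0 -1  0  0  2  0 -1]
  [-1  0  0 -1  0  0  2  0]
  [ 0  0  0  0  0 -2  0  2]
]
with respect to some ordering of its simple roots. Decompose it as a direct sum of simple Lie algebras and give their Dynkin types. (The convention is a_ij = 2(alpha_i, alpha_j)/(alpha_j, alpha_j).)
The diagram associated to this matrix has two connected components: the simple roots {alpha_1, alpha_2, alpha_4, alpha_5, alpha_7} form a chain of 5 nodes with single edges (A_5), and {alpha_3, alpha_6, alpha_8} form a chain of 3 nodes with a double edge at one end; the terminal node there is the unique long simple root (C_3). A semisimple Lie algebra decomposes uniquely as the direct sum of simple ideals, one per connected component of its Dynkin diagram, so g ≅ A_5 ⊕ C_3 (dimension 35 + 21 = 56).

A5 + C3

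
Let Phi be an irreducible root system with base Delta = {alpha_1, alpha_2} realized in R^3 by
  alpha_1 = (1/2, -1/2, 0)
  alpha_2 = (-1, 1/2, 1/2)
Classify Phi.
G_2

Compute the Cartan integers a_ij = 2(alpha_i, alpha_j)/(alpha_j, alpha_j); the resulting 2x2 Cartan matrix is
[[2, -1], [-3, 2]].
The roots have two lengths (squared-length ratio 3:1); the short ones are alpha_{1}. The associated Dynkin diagram is two nodes joined by a triple edge (G_2), so the type is G_2.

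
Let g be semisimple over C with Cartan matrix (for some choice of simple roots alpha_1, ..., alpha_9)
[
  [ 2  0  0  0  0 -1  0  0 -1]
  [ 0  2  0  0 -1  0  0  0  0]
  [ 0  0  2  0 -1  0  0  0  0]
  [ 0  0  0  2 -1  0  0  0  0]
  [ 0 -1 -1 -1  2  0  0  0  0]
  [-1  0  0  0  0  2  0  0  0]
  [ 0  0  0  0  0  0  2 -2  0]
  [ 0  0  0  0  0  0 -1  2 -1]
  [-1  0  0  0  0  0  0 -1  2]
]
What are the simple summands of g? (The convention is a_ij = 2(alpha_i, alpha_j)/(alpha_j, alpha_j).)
C_5 + D_4

The diagram associated to this matrix has two connected components: the simple roots {alpha_1, alpha_6, alpha_7, alpha_8, alpha_9} form a chain of 5 nodes with a double edge at one end; the terminal node there is the unique long simple root (C_5), and {alpha_2, alpha_3, alpha_4, alpha_5} form a chain of 2 nodes with a fork of two nodes at one end (D_4). A semisimple Lie algebra decomposes uniquely as the direct sum of simple ideals, one per connected component of its Dynkin diagram, so g ≅ C_5 ⊕ D_4 (dimension 55 + 28 = 83).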